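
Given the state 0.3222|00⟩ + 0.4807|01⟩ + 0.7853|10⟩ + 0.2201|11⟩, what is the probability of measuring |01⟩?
0.2311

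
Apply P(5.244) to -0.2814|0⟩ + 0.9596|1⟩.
-0.2814|0⟩ + (0.4864 - 0.8272i)|1⟩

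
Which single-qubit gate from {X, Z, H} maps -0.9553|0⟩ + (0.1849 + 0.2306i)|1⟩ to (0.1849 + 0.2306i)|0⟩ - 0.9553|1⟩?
X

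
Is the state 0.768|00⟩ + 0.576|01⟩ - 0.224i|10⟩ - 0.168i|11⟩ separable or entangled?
Separable

Writing the state as a|00⟩ + b|01⟩ + c|10⟩ + d|11⟩, it is a product state iff ad − bc = 0.
Here (a, b, c, d) = (0.768, 0.576, -0.224i, -0.168i): ad − bc = (0.768)(-0.168i) − (0.576)(-0.224i) = 0, so the state is separable.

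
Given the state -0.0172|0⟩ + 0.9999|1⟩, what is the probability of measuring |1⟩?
0.9998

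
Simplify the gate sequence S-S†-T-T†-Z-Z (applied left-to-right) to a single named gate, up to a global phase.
I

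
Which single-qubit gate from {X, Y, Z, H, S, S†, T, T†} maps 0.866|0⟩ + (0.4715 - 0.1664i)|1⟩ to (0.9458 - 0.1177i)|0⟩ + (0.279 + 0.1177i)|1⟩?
H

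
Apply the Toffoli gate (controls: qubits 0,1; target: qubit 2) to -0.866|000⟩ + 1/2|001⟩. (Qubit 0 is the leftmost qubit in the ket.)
-0.866|000⟩ + 1/2|001⟩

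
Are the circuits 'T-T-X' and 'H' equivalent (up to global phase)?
No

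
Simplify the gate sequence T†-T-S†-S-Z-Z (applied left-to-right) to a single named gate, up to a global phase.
I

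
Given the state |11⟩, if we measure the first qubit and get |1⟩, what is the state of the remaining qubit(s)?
|1⟩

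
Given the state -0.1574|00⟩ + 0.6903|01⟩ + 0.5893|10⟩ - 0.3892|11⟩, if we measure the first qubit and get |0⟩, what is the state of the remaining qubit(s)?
-0.2223|0⟩ + 0.975|1⟩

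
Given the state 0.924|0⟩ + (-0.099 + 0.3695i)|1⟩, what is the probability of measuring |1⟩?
0.1463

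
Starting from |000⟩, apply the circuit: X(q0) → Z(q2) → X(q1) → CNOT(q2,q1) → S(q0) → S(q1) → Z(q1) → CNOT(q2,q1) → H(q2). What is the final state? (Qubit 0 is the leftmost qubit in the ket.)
1/√2|110⟩ + 1/√2|111⟩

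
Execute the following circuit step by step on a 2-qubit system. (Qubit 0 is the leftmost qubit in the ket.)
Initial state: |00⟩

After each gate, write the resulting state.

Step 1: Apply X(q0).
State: |10⟩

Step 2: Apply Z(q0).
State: -|10⟩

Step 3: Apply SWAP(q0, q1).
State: -|01⟩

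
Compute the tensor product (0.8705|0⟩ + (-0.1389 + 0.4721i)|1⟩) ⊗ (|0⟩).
0.8705|00⟩ + (-0.1389 + 0.4721i)|10⟩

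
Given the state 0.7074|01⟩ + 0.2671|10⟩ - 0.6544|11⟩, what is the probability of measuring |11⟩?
0.4282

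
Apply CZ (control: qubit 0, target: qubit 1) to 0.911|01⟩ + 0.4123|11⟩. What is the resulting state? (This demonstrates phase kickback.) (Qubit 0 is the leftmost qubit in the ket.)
0.911|01⟩ - 0.4123|11⟩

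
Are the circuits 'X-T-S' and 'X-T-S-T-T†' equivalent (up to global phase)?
Yes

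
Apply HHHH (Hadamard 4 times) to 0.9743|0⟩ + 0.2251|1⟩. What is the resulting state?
0.9743|0⟩ + 0.2251|1⟩

H² = I, so an even number of Hadamards cancels: H^4 = I and the state is unchanged.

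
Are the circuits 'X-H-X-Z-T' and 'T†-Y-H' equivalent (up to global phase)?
No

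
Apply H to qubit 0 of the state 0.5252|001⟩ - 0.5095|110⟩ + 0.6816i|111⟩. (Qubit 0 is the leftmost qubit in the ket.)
0.3714|001⟩ - 0.3603|010⟩ + 0.482i|011⟩ + 0.3714|101⟩ + 0.3603|110⟩ - 0.482i|111⟩

H on qubit 0 mixes each pair of kets that differ only in qubit 0: amplitudes (a, b) of (|…0…⟩, |…1…⟩) become ((a + b)/√2, (a − b)/√2). Kets absent from the input have amplitude 0.
(|001⟩, |101⟩): (a, b) = (0.5252, 0) → (0.3714, 0.3714)
(|010⟩, |110⟩): (a, b) = (0, -0.5095) → (-0.3603, 0.3603)
(|011⟩, |111⟩): (a, b) = (0, 0.6816i) → (0.482i, -0.482i)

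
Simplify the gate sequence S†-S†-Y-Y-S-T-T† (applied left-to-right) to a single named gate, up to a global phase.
S†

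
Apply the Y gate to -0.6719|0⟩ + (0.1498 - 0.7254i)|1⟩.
(-0.7254 - 0.1498i)|0⟩ - 0.6719i|1⟩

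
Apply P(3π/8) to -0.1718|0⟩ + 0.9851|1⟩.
-0.1718|0⟩ + (0.377 + 0.9101i)|1⟩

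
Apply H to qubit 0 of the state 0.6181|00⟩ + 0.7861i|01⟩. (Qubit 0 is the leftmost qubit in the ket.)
0.4371|00⟩ + 0.5559i|01⟩ + 0.4371|10⟩ + 0.5559i|11⟩

H on qubit 0 mixes each pair of kets that differ only in qubit 0: amplitudes (a, b) of (|…0…⟩, |…1…⟩) become ((a + b)/√2, (a − b)/√2). Kets absent from the input have amplitude 0.
(|00⟩, |10⟩): (a, b) = (0.6181, 0) → (0.4371, 0.4371)
(|01⟩, |11⟩): (a, b) = (0.7861i, 0) → (0.5559i, 0.5559i)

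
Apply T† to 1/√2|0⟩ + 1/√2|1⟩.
1/√2|0⟩ + (1/2 - (1/2)i)|1⟩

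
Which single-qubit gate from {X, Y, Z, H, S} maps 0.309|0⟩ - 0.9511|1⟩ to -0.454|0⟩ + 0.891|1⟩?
H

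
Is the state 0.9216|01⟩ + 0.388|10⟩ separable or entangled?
Entangled

Writing the state as a|00⟩ + b|01⟩ + c|10⟩ + d|11⟩, it is a product state iff ad − bc = 0.
Here (a, b, c, d) = (0, 0.9216, 0.388, 0): ad − bc = (0)(0) − (0.9216)(0.388) = -0.3576 ≠ 0, so the state is entangled.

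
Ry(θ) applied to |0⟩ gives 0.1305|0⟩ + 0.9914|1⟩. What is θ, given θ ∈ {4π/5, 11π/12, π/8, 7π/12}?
11π/12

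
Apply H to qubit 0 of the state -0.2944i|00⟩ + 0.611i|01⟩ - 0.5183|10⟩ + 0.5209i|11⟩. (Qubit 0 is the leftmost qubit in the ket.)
(-0.3665 - 0.2082i)|00⟩ + 0.8004i|01⟩ + (0.3665 - 0.2082i)|10⟩ + 0.06371i|11⟩

H on qubit 0 mixes each pair of kets that differ only in qubit 0: amplitudes (a, b) of (|…0…⟩, |…1…⟩) become ((a + b)/√2, (a − b)/√2). Kets absent from the input have amplitude 0.
(|00⟩, |10⟩): (a, b) = (-0.2944i, -0.5183) → ((-0.3665 - 0.2082i), (0.3665 - 0.2082i))
(|01⟩, |11⟩): (a, b) = (0.611i, 0.5209i) → (0.8004i, 0.06371i)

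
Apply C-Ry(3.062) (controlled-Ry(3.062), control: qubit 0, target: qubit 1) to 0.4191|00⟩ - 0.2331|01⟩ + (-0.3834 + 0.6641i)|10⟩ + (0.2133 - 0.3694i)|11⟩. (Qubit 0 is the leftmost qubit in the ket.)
0.4191|00⟩ - 0.2331|01⟩ + (-0.2284 + 0.3955i)|10⟩ + (-0.3746 + 0.6489i)|11⟩

C-Ry(3.062) leaves the control-|0⟩ kets |00⟩, |01⟩ unchanged and applies Ry(3.062) to qubit 1 on the control-|1⟩ pair (|10⟩, |11⟩).
Ry(3.062) = [[cos(θ/2), −sin(θ/2)], [sin(θ/2), cos(θ/2)]]; θ = 3.062, cos(θ/2) ≈ 0.0397858, sin(θ/2) ≈ 0.999208.
With a = amp(|10⟩) = (-0.3834 + 0.6641i) and b = amp(|11⟩) = (0.2133 - 0.3694i):
new amp(|10⟩) = (0.0397858)·a + (-0.999208)·b = (-0.2284 + 0.3955i)
new amp(|11⟩) = (0.999208)·a + (0.0397858)·b = (-0.3746 + 0.6489i)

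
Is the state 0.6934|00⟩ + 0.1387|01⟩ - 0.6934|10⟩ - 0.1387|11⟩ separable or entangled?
Separable

Writing the state as a|00⟩ + b|01⟩ + c|10⟩ + d|11⟩, it is a product state iff ad − bc = 0.
Here (a, b, c, d) = (0.6934, 0.1387, -0.6934, -0.1387): ad − bc = (0.6934)(-0.1387) − (0.1387)(-0.6934) = 0, so the state is separable.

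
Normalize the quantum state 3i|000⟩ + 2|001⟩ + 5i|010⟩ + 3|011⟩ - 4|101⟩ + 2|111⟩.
0.3665i|000⟩ + 0.2443|001⟩ + 0.6108i|010⟩ + 0.3665|011⟩ - 0.4887|101⟩ + 0.2443|111⟩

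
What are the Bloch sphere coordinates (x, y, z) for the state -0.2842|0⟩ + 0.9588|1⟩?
(-0.545, 0, -0.8385)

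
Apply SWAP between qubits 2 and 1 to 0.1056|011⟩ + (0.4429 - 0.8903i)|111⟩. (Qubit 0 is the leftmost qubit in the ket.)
0.1056|011⟩ + (0.4429 - 0.8903i)|111⟩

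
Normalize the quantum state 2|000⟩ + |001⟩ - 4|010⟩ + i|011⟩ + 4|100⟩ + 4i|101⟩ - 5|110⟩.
0.225|000⟩ + 0.1125|001⟩ - 0.45|010⟩ + 0.1125i|011⟩ + 0.45|100⟩ + 0.45i|101⟩ - 0.5625|110⟩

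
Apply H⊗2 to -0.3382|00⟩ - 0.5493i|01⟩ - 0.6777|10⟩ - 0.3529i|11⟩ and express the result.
(-0.508 - 0.4511i)|00⟩ + (-0.508 + 0.4511i)|01⟩ + (0.1698 - 0.0982i)|10⟩ + (0.1698 + 0.0982i)|11⟩

H⊗2 gives amp(|y⟩) = (1/2) Σ_x (−1)^(x·y) amp(|x⟩), where x·y is the number of positions in which both x and y have a 1.
|00⟩: (-0.3382 - 0.5493i - 0.6777 - 0.3529i)/2 = (-0.508 - 0.4511i)
|01⟩: (-0.3382 + 0.5493i - 0.6777 + 0.3529i)/2 = (-0.508 + 0.4511i)
|10⟩: (-0.3382 - 0.5493i + 0.6777 + 0.3529i)/2 = (0.1698 - 0.0982i)
|11⟩: (-0.3382 + 0.5493i + 0.6777 - 0.3529i)/2 = (0.1698 + 0.0982i)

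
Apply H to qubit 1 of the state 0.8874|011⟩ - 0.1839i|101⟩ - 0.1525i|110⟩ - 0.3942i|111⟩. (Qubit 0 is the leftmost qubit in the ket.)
0.6275|001⟩ - 0.6275|011⟩ - 0.1078i|100⟩ - 0.4088i|101⟩ + 0.1078i|110⟩ + 0.1487i|111⟩

H on qubit 1 mixes each pair of kets that differ only in qubit 1: amplitudes (a, b) of (|…0…⟩, |…1…⟩) become ((a + b)/√2, (a − b)/√2). Kets absent from the input have amplitude 0.
(|001⟩, |011⟩): (a, b) = (0, 0.8874) → (0.6275, -0.6275)
(|100⟩, |110⟩): (a, b) = (0, -0.1525i) → (-0.1078i, 0.1078i)
(|101⟩, |111⟩): (a, b) = (-0.1839i, -0.3942i) → (-0.4088i, 0.1487i)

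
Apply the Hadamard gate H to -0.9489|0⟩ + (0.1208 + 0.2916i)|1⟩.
(-0.5856 + 0.2062i)|0⟩ + (-0.7564 - 0.2062i)|1⟩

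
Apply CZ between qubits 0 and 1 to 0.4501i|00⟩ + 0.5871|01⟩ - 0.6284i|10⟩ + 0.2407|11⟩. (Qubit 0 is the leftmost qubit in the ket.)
0.4501i|00⟩ + 0.5871|01⟩ - 0.6284i|10⟩ - 0.2407|11⟩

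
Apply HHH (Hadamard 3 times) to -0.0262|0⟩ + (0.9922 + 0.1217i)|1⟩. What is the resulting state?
(0.6831 + 0.08605i)|0⟩ + (-0.7201 - 0.08605i)|1⟩

H² = I, so H^3 = H: a single Hadamard. With (a, b) = (-0.0262, (0.9922 + 0.1217i)), H gives ((a + b)/√2, (a − b)/√2) = ((0.6831 + 0.08605i), (-0.7201 - 0.08605i)).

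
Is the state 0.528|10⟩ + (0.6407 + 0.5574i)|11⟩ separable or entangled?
Separable

Writing the state as a|00⟩ + b|01⟩ + c|10⟩ + d|11⟩, it is a product state iff ad − bc = 0.
Here (a, b, c, d) = (0, 0, 0.528, (0.6407 + 0.5574i)): ad − bc = (0)(0.6407 + 0.5574i) − (0)(0.528) = 0, so the state is separable.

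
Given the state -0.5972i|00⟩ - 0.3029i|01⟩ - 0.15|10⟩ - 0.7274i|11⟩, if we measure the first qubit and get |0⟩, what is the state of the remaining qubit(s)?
-0.8918i|0⟩ - 0.4523i|1⟩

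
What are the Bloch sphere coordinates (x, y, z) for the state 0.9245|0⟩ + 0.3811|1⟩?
(0.7047, 0, 0.7095)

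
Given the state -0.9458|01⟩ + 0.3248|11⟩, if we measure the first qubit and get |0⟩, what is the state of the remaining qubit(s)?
-|1⟩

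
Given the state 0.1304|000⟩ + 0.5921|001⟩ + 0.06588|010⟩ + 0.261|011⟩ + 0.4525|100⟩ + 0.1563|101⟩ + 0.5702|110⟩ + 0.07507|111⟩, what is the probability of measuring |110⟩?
0.3251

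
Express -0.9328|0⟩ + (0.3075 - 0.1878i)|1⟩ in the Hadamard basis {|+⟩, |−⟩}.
(-0.4422 - 0.1328i)|+⟩ + (-0.877 + 0.1328i)|−⟩

With |ψ⟩ = α|0⟩ + β|1⟩, the Hadamard-basis coefficients are ⟨+|ψ⟩ = (α + β)/√2 and ⟨−|ψ⟩ = (α − β)/√2.
Here α = -0.9328, β = (0.3075 - 0.1878i): (α + β)/√2 = (-0.4422 - 0.1328i), (α − β)/√2 = (-0.877 + 0.1328i).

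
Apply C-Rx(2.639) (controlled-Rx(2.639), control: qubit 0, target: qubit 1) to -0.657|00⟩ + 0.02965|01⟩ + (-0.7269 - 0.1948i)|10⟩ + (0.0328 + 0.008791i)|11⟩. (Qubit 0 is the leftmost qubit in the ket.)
-0.657|00⟩ + 0.02965|01⟩ + (-0.1722 - 0.08021i)|10⟩ + (-0.1805 + 0.7063i)|11⟩

C-Rx(2.639) leaves the control-|0⟩ kets |00⟩, |01⟩ unchanged and applies Rx(2.639) to qubit 1 on the control-|1⟩ pair (|10⟩, |11⟩).
Rx(2.639) = [[cos(θ/2), −i·sin(θ/2)], [−i·sin(θ/2), cos(θ/2)]]; θ = 2.639, cos(θ/2) ≈ 0.24866, sin(θ/2) ≈ 0.968591.
With a = amp(|10⟩) = (-0.7269 - 0.1948i) and b = amp(|11⟩) = (0.0328 + 0.008791i):
new amp(|10⟩) = (0.24866)·a + (-0.968591i)·b = (-0.1722 - 0.08021i)
new amp(|11⟩) = (-0.968591i)·a + (0.24866)·b = (-0.1805 + 0.7063i)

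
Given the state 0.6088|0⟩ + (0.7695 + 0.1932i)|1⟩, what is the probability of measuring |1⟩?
0.6295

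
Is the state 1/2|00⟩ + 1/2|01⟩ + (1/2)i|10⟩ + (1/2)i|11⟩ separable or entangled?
Separable

Writing the state as a|00⟩ + b|01⟩ + c|10⟩ + d|11⟩, it is a product state iff ad − bc = 0.
Here (a, b, c, d) = (1/2, 1/2, (1/2)i, (1/2)i): ad − bc = (1/2)((1/2)i) − (1/2)((1/2)i) = 0, so the state is separable.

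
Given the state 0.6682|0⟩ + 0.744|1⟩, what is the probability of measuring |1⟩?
0.5535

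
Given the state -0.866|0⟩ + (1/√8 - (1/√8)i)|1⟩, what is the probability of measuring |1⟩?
1/4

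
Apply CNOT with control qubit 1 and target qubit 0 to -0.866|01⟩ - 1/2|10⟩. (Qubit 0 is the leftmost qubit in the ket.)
-1/2|10⟩ - 0.866|11⟩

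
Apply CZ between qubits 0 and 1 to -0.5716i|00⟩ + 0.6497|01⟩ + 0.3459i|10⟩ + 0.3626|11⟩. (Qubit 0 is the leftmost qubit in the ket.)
-0.5716i|00⟩ + 0.6497|01⟩ + 0.3459i|10⟩ - 0.3626|11⟩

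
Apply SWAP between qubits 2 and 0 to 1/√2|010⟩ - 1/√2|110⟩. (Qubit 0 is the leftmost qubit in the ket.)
1/√2|010⟩ - 1/√2|011⟩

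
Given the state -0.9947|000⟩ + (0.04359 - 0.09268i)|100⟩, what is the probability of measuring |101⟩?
0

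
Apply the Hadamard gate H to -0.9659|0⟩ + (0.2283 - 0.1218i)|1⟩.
(-0.5216 - 0.08613i)|0⟩ + (-0.8444 + 0.08613i)|1⟩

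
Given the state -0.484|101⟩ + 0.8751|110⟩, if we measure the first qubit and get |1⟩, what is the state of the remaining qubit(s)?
-0.484|01⟩ + 0.8751|10⟩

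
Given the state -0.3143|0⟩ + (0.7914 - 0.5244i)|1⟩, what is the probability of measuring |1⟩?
0.9013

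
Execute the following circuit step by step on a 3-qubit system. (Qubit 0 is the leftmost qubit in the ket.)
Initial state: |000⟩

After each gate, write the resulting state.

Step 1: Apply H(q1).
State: 1/√2|000⟩ + 1/√2|010⟩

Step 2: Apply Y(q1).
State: -(1/√2)i|000⟩ + (1/√2)i|010⟩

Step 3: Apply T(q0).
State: -(1/√2)i|000⟩ + (1/√2)i|010⟩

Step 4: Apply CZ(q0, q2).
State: -(1/√2)i|000⟩ + (1/√2)i|010⟩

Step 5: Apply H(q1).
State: -i|010⟩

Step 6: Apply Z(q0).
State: -i|010⟩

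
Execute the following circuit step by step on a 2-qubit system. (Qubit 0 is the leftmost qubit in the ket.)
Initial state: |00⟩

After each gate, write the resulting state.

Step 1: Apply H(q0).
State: 1/√2|00⟩ + 1/√2|10⟩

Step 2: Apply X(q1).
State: 1/√2|01⟩ + 1/√2|11⟩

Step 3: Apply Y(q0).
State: -(1/√2)i|01⟩ + (1/√2)i|11⟩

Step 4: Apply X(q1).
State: -(1/√2)i|00⟩ + (1/√2)i|10⟩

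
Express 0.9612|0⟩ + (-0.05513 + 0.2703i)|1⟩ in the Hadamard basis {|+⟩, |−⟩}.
(0.6407 + 0.1911i)|+⟩ + (0.7187 - 0.1911i)|−⟩

With |ψ⟩ = α|0⟩ + β|1⟩, the Hadamard-basis coefficients are ⟨+|ψ⟩ = (α + β)/√2 and ⟨−|ψ⟩ = (α − β)/√2.
Here α = 0.9612, β = (-0.05513 + 0.2703i): (α + β)/√2 = (0.6407 + 0.1911i), (α − β)/√2 = (0.7187 - 0.1911i).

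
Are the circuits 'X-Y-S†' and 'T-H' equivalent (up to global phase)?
No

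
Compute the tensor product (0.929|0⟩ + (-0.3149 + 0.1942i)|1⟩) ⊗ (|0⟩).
0.929|00⟩ + (-0.3149 + 0.1942i)|10⟩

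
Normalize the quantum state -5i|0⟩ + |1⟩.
-0.9806i|0⟩ + 0.1961|1⟩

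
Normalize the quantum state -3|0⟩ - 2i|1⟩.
-0.8321|0⟩ - 0.5547i|1⟩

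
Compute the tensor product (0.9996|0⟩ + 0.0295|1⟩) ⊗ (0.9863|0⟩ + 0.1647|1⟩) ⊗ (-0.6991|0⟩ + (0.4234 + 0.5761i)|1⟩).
-0.6892|000⟩ + (0.4174 + 0.568i)|001⟩ - 0.1151|010⟩ + (0.06971 + 0.09485i)|011⟩ - 0.02034|100⟩ + (0.01232 + 0.01676i)|101⟩ - 0.003397|110⟩ + (0.002057 + 0.002799i)|111⟩

amp(|b₁b₂…⟩) = product of the factor amplitudes for bits b₁, b₂, …; only kets whose every factor amplitude is nonzero survive.
|000⟩: (0.9996)(0.9863)(-0.6991) = -0.6892
|001⟩: (0.9996)(0.9863)(0.4234 + 0.5761i) = (0.4174 + 0.568i)
|010⟩: (0.9996)(0.1647)(-0.6991) = -0.1151
|011⟩: (0.9996)(0.1647)(0.4234 + 0.5761i) = (0.06971 + 0.09485i)
|100⟩: (0.0295)(0.9863)(-0.6991) = -0.02034
|101⟩: (0.0295)(0.9863)(0.4234 + 0.5761i) = (0.01232 + 0.01676i)
|110⟩: (0.0295)(0.1647)(-0.6991) = -0.003397
|111⟩: (0.0295)(0.1647)(0.4234 + 0.5761i) = (0.002057 + 0.002799i)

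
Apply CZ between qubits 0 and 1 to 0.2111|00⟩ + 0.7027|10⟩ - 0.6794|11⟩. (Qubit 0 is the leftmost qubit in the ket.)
0.2111|00⟩ + 0.7027|10⟩ + 0.6794|11⟩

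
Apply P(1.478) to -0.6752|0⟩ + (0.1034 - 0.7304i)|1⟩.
-0.6752|0⟩ + (0.7368 + 0.03527i)|1⟩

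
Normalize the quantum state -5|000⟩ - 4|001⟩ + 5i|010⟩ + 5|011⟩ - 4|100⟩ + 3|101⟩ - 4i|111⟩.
-0.4352|000⟩ - 0.3482|001⟩ + 0.4352i|010⟩ + 0.4352|011⟩ - 0.3482|100⟩ + 0.2611|101⟩ - 0.3482i|111⟩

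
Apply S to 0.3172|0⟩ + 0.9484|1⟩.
0.3172|0⟩ + 0.9484i|1⟩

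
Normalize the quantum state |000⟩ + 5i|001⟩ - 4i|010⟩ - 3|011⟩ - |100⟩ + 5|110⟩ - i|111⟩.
0.1132|000⟩ + 0.5661i|001⟩ - 0.4529i|010⟩ - 0.3397|011⟩ - 0.1132|100⟩ + 0.5661|110⟩ - 0.1132i|111⟩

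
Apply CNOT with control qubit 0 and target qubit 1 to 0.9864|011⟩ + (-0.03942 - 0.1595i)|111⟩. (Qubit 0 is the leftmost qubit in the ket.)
0.9864|011⟩ + (-0.03942 - 0.1595i)|101⟩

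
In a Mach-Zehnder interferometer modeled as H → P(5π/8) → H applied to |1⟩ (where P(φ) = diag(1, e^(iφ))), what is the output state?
(0.6913 - 0.4619i)|0⟩ + (0.3087 + 0.4619i)|1⟩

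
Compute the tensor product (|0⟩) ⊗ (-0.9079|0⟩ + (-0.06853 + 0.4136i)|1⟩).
-0.9079|00⟩ + (-0.06853 + 0.4136i)|01⟩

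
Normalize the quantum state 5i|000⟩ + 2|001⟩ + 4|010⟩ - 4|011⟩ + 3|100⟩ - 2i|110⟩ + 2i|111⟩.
0.5661i|000⟩ + 0.2265|001⟩ + 0.4529|010⟩ - 0.4529|011⟩ + 0.3397|100⟩ - 0.2265i|110⟩ + 0.2265i|111⟩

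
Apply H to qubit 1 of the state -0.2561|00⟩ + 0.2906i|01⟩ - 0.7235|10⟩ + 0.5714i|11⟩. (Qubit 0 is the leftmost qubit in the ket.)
(-0.1811 + 0.2055i)|00⟩ + (-0.1811 - 0.2055i)|01⟩ + (-0.5116 + 0.404i)|10⟩ + (-0.5116 - 0.404i)|11⟩

H on qubit 1 mixes each pair of kets that differ only in qubit 1: amplitudes (a, b) of (|…0…⟩, |…1…⟩) become ((a + b)/√2, (a − b)/√2). Kets absent from the input have amplitude 0.
(|00⟩, |01⟩): (a, b) = (-0.2561, 0.2906i) → ((-0.1811 + 0.2055i), (-0.1811 - 0.2055i))
(|10⟩, |11⟩): (a, b) = (-0.7235, 0.5714i) → ((-0.5116 + 0.404i), (-0.5116 - 0.404i))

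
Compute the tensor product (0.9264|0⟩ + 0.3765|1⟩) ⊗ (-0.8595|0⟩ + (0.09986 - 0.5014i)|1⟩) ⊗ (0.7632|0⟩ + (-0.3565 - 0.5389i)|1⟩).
-0.6077|000⟩ + (0.2839 + 0.4291i)|001⟩ + (0.0706 - 0.3545i)|010⟩ + (-0.2833 + 0.1157i)|011⟩ - 0.247|100⟩ + (0.1154 + 0.1744i)|101⟩ + (0.02869 - 0.1441i)|110⟩ + (-0.1151 + 0.04704i)|111⟩

amp(|b₁b₂…⟩) = product of the factor amplitudes for bits b₁, b₂, …; only kets whose every factor amplitude is nonzero survive.
|000⟩: (0.9264)(-0.8595)(0.7632) = -0.6077
|001⟩: (0.9264)(-0.8595)(-0.3565 - 0.5389i) = (0.2839 + 0.4291i)
|010⟩: (0.9264)(0.09986 - 0.5014i)(0.7632) = (0.0706 - 0.3545i)
|011⟩: (0.9264)(0.09986 - 0.5014i)(-0.3565 - 0.5389i) = (-0.2833 + 0.1157i)
|100⟩: (0.3765)(-0.8595)(0.7632) = -0.247
|101⟩: (0.3765)(-0.8595)(-0.3565 - 0.5389i) = (0.1154 + 0.1744i)
|110⟩: (0.3765)(0.09986 - 0.5014i)(0.7632) = (0.02869 - 0.1441i)
|111⟩: (0.3765)(0.09986 - 0.5014i)(-0.3565 - 0.5389i) = (-0.1151 + 0.04704i)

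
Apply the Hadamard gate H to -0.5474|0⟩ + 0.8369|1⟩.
0.2047|0⟩ - 0.9788|1⟩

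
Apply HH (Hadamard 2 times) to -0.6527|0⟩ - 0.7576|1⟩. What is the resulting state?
-0.6527|0⟩ - 0.7576|1⟩

H² = I, so an even number of Hadamards cancels: H^2 = I and the state is unchanged.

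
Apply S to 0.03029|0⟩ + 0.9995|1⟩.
0.03029|0⟩ + 0.9995i|1⟩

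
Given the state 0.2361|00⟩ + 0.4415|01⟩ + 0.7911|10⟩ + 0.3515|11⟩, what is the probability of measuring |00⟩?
0.05574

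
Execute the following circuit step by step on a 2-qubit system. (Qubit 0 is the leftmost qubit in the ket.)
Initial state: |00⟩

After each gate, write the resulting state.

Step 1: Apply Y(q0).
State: i|10⟩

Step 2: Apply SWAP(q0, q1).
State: i|01⟩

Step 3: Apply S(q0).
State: i|01⟩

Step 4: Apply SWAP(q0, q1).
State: i|10⟩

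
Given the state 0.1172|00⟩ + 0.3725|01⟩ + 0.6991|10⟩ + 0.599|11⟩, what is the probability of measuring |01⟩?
0.1388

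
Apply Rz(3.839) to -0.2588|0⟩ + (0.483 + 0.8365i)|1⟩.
(0.08843 + 0.2432i)|0⟩ + (-0.9512 + 0.1681i)|1⟩

Rz(3.839) = [[e^(−iθ/2), 0], [0, e^(iθ/2)]] with e^(±iθ/2) = cos(θ/2) ± i·sin(θ/2); θ = 3.839, cos(θ/2) ≈ -0.34168, sin(θ/2) ≈ 0.939816.
With a = amp(|0⟩) = -0.2588 and b = amp(|1⟩) = (0.483 + 0.8365i):
new amp(|0⟩) = (-0.34168 - 0.939816i)·a = (0.08843 + 0.2432i)
new amp(|1⟩) = (-0.34168 + 0.939816i)·b = (-0.9512 + 0.1681i)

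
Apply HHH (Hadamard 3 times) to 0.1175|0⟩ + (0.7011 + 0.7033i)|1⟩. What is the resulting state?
(0.5788 + 0.4973i)|0⟩ + (-0.4127 - 0.4973i)|1⟩

H² = I, so H^3 = H: a single Hadamard. With (a, b) = (0.1175, (0.7011 + 0.7033i)), H gives ((a + b)/√2, (a − b)/√2) = ((0.5788 + 0.4973i), (-0.4127 - 0.4973i)).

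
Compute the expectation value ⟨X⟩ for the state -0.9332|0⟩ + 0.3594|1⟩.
-0.6708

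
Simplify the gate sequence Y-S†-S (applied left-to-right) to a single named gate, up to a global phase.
Y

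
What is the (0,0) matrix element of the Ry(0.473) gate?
0.9722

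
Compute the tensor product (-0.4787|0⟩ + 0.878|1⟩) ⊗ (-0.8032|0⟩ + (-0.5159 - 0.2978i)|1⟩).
0.3845|00⟩ + (0.247 + 0.1426i)|01⟩ - 0.7052|10⟩ + (-0.453 - 0.2615i)|11⟩

amp(|b₁b₂…⟩) = product of the factor amplitudes for bits b₁, b₂, …; only kets whose every factor amplitude is nonzero survive.
|00⟩: (-0.4787)(-0.8032) = 0.3845
|01⟩: (-0.4787)(-0.5159 - 0.2978i) = (0.247 + 0.1426i)
|10⟩: (0.878)(-0.8032) = -0.7052
|11⟩: (0.878)(-0.5159 - 0.2978i) = (-0.453 - 0.2615i)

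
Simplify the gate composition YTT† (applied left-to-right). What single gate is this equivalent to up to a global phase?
Y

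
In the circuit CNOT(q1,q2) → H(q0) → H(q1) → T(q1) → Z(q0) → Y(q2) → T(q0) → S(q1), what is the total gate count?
8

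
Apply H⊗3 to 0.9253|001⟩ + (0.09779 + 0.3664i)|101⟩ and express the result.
(0.3617 + 0.1295i)|000⟩ + (-0.3617 - 0.1295i)|001⟩ + (0.3617 + 0.1295i)|010⟩ + (-0.3617 - 0.1295i)|011⟩ + (0.2926 - 0.1295i)|100⟩ + (-0.2926 + 0.1295i)|101⟩ + (0.2926 - 0.1295i)|110⟩ + (-0.2926 + 0.1295i)|111⟩

H⊗3 gives amp(|y⟩) = (1/2√2) Σ_x (−1)^(x·y) amp(|x⟩), where x·y is the number of positions in which both x and y have a 1.
|000⟩: (0.9253 + (0.09779 + 0.3664i))/(2√2) = (0.3617 + 0.1295i)
|001⟩: (-0.9253 - (0.09779 + 0.3664i))/(2√2) = (-0.3617 - 0.1295i)
|010⟩: (0.9253 + (0.09779 + 0.3664i))/(2√2) = (0.3617 + 0.1295i)
|011⟩: (-0.9253 - (0.09779 + 0.3664i))/(2√2) = (-0.3617 - 0.1295i)
|100⟩: (0.9253 - (0.09779 + 0.3664i))/(2√2) = (0.2926 - 0.1295i)
|101⟩: (-0.9253 + (0.09779 + 0.3664i))/(2√2) = (-0.2926 + 0.1295i)
|110⟩: (0.9253 - (0.09779 + 0.3664i))/(2√2) = (0.2926 - 0.1295i)
|111⟩: (-0.9253 + (0.09779 + 0.3664i))/(2√2) = (-0.2926 + 0.1295i)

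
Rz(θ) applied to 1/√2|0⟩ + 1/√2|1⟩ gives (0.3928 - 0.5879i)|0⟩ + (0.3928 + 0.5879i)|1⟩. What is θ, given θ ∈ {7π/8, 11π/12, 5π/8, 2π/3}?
5π/8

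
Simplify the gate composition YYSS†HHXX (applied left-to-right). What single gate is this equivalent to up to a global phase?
I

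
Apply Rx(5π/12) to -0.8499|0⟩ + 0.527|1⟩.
(-0.6743 - 0.3208i)|0⟩ + (0.4181 + 0.5174i)|1⟩

Rx(5π/12) = [[cos(θ/2), −i·sin(θ/2)], [−i·sin(θ/2), cos(θ/2)]]; θ = 5π/12, cos(θ/2) ≈ 0.793353, sin(θ/2) ≈ 0.608761.
With a = amp(|0⟩) = -0.8499 and b = amp(|1⟩) = 0.527:
new amp(|0⟩) = (0.793353)·a + (-0.608761i)·b = (-0.6743 - 0.3208i)
new amp(|1⟩) = (-0.608761i)·a + (0.793353)·b = (0.4181 + 0.5174i)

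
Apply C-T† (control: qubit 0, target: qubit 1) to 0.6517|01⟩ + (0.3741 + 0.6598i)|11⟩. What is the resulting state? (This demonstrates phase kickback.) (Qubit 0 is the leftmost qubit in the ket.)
0.6517|01⟩ + (0.7311 + 0.202i)|11⟩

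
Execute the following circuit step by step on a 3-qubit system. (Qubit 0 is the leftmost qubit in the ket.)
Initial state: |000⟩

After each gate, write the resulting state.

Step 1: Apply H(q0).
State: 1/√2|000⟩ + 1/√2|100⟩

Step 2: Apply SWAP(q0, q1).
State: 1/√2|000⟩ + 1/√2|010⟩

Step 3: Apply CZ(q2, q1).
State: 1/√2|000⟩ + 1/√2|010⟩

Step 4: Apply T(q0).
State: 1/√2|000⟩ + 1/√2|010⟩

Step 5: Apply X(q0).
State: 1/√2|100⟩ + 1/√2|110⟩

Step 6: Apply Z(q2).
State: 1/√2|100⟩ + 1/√2|110⟩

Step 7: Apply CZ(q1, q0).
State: 1/√2|100⟩ - 1/√2|110⟩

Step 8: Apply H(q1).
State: |110⟩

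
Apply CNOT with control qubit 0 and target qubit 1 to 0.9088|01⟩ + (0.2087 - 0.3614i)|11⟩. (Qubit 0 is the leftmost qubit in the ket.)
0.9088|01⟩ + (0.2087 - 0.3614i)|10⟩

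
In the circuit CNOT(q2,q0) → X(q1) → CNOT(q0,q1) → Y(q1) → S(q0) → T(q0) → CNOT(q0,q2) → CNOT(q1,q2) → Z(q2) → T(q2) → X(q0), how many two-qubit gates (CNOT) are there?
4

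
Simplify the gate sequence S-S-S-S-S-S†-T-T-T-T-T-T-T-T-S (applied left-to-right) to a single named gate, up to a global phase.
S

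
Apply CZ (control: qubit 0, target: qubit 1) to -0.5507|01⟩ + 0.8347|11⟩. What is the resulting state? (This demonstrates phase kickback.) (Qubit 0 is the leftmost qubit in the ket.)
-0.5507|01⟩ - 0.8347|11⟩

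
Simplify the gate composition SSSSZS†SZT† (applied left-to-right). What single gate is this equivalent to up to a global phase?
T†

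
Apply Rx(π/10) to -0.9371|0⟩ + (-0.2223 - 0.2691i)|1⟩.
(-0.9677 + 0.03478i)|0⟩ + (-0.2196 - 0.1192i)|1⟩

Rx(π/10) = [[cos(θ/2), −i·sin(θ/2)], [−i·sin(θ/2), cos(θ/2)]]; θ = π/10, cos(θ/2) ≈ 0.987688, sin(θ/2) ≈ 0.156434.
With a = amp(|0⟩) = -0.9371 and b = amp(|1⟩) = (-0.2223 - 0.2691i):
new amp(|0⟩) = (0.987688)·a + (-0.156434i)·b = (-0.9677 + 0.03478i)
new amp(|1⟩) = (-0.156434i)·a + (0.987688)·b = (-0.2196 - 0.1192i)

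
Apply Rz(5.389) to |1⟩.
(-0.9017 + 0.4323i)|1⟩

Rz(5.389) = [[e^(−iθ/2), 0], [0, e^(iθ/2)]] with e^(±iθ/2) = cos(θ/2) ± i·sin(θ/2); θ = 5.389, cos(θ/2) ≈ -0.901708, sin(θ/2) ≈ 0.432346.
With a = amp(|0⟩) = 0 and b = amp(|1⟩) = 1:
new amp(|0⟩) = (-0.901708 - 0.432346i)·a = 0
new amp(|1⟩) = (-0.901708 + 0.432346i)·b = (-0.9017 + 0.4323i)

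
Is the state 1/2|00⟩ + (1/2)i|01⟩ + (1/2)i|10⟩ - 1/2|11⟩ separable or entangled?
Separable

Writing the state as a|00⟩ + b|01⟩ + c|10⟩ + d|11⟩, it is a product state iff ad − bc = 0.
Here (a, b, c, d) = (1/2, (1/2)i, (1/2)i, -1/2): ad − bc = (1/2)(-1/2) − ((1/2)i)((1/2)i) = 0, so the state is separable.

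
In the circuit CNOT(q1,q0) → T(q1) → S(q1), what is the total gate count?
3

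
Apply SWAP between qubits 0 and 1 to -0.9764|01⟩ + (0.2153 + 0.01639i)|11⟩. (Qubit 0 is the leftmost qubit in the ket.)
-0.9764|10⟩ + (0.2153 + 0.01639i)|11⟩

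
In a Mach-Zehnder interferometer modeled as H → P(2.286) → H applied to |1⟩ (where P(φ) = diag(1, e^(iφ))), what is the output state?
(0.8279 - 0.3775i)|0⟩ + (0.1721 + 0.3775i)|1⟩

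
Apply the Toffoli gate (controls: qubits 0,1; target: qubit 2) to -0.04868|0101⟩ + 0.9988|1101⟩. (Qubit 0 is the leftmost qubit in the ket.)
-0.04868|0101⟩ + 0.9988|1111⟩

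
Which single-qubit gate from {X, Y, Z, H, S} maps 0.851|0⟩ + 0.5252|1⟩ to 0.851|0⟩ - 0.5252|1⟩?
Z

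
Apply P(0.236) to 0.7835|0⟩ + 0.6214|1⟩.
0.7835|0⟩ + (0.6042 + 0.1453i)|1⟩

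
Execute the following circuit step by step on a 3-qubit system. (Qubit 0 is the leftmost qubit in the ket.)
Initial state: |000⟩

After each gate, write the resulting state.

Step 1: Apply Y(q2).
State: i|001⟩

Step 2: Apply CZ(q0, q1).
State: i|001⟩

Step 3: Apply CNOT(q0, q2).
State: i|001⟩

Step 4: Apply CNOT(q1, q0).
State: i|001⟩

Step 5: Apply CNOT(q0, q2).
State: i|001⟩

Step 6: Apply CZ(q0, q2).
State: i|001⟩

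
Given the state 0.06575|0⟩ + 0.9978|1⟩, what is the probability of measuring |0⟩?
0.004323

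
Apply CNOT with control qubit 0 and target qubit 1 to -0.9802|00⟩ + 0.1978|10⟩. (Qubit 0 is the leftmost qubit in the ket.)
-0.9802|00⟩ + 0.1978|11⟩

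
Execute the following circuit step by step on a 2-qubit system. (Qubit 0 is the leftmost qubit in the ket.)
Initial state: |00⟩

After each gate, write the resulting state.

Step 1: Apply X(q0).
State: |10⟩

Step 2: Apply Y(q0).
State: -i|00⟩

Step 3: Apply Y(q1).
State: |01⟩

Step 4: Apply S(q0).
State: |01⟩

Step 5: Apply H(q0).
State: 1/√2|01⟩ + 1/√2|11⟩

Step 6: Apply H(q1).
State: 1/2|00⟩ - 1/2|01⟩ + 1/2|10⟩ - 1/2|11⟩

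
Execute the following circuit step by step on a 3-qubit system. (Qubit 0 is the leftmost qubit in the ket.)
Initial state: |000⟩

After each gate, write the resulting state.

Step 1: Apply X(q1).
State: |010⟩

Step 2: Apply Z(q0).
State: |010⟩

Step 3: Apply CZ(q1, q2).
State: |010⟩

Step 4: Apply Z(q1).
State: -|010⟩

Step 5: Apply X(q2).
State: -|011⟩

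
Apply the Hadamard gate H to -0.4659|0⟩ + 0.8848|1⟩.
0.2962|0⟩ - 0.9551|1⟩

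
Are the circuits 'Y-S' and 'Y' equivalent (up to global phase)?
No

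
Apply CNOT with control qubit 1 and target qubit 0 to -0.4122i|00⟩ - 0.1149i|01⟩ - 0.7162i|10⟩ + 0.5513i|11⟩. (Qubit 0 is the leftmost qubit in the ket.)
-0.4122i|00⟩ + 0.5513i|01⟩ - 0.7162i|10⟩ - 0.1149i|11⟩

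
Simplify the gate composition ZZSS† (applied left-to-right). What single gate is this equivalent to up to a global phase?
I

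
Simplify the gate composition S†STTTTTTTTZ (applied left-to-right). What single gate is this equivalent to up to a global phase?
Z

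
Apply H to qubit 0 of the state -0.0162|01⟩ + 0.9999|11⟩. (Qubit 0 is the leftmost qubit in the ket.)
0.6956|01⟩ - 0.7185|11⟩

H on qubit 0 mixes each pair of kets that differ only in qubit 0: amplitudes (a, b) of (|…0…⟩, |…1…⟩) become ((a + b)/√2, (a − b)/√2). Kets absent from the input have amplitude 0.
(|01⟩, |11⟩): (a, b) = (-0.0162, 0.9999) → (0.6956, -0.7185)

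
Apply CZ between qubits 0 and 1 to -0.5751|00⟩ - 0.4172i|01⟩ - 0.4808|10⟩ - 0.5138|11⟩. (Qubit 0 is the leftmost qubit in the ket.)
-0.5751|00⟩ - 0.4172i|01⟩ - 0.4808|10⟩ + 0.5138|11⟩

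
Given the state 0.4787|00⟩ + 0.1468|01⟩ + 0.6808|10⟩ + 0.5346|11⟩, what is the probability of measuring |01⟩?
0.02155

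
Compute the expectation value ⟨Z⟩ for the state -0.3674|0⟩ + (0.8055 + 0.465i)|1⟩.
-0.7301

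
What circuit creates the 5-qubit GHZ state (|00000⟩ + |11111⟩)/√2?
H(q0) → CNOT(q0,q1) → CNOT(q0,q2) → CNOT(q0,q3) → CNOT(q0,q4)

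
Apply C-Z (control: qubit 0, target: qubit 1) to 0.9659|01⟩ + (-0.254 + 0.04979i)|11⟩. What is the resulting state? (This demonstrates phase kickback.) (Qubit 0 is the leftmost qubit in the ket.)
0.9659|01⟩ + (0.254 - 0.04979i)|11⟩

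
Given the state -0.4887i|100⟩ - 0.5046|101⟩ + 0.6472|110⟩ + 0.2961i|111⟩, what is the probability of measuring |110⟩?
0.4189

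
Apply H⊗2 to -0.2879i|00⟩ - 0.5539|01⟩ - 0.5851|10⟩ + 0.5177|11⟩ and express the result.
(-0.3107 - 0.144i)|00⟩ + (-0.2745 - 0.144i)|01⟩ + (-0.2433 - 0.144i)|10⟩ + (0.8284 - 0.144i)|11⟩

H⊗2 gives amp(|y⟩) = (1/2) Σ_x (−1)^(x·y) amp(|x⟩), where x·y is the number of positions in which both x and y have a 1.
|00⟩: (-0.2879i - 0.5539 - 0.5851 + 0.5177)/2 = (-0.3107 - 0.144i)
|01⟩: (-0.2879i + 0.5539 - 0.5851 - 0.5177)/2 = (-0.2745 - 0.144i)
|10⟩: (-0.2879i - 0.5539 + 0.5851 - 0.5177)/2 = (-0.2433 - 0.144i)
|11⟩: (-0.2879i + 0.5539 + 0.5851 + 0.5177)/2 = (0.8284 - 0.144i)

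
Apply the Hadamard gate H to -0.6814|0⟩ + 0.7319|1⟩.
0.03571|0⟩ - 0.9994|1⟩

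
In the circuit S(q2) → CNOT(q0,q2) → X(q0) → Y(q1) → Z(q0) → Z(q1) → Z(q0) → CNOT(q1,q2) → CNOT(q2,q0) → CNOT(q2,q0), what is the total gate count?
10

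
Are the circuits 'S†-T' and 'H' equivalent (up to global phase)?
No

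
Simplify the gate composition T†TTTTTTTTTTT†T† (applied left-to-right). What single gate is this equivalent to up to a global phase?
T†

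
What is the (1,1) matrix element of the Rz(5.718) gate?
(-0.9603 + 0.2788i)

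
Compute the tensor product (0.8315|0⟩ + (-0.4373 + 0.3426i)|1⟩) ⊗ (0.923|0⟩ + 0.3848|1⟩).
0.7675|00⟩ + 0.32|01⟩ + (-0.4036 + 0.3162i)|10⟩ + (-0.1683 + 0.1318i)|11⟩

amp(|b₁b₂…⟩) = product of the factor amplitudes for bits b₁, b₂, …; only kets whose every factor amplitude is nonzero survive.
|00⟩: (0.8315)(0.923) = 0.7675
|01⟩: (0.8315)(0.3848) = 0.32
|10⟩: (-0.4373 + 0.3426i)(0.923) = (-0.4036 + 0.3162i)
|11⟩: (-0.4373 + 0.3426i)(0.3848) = (-0.1683 + 0.1318i)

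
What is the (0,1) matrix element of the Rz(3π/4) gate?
0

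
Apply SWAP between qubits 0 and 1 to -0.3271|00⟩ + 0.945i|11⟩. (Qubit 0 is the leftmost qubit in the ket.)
-0.3271|00⟩ + 0.945i|11⟩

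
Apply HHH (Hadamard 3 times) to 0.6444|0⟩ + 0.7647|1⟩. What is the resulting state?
0.9964|0⟩ - 0.08506|1⟩

H² = I, so H^3 = H: a single Hadamard. With (a, b) = (0.6444, 0.7647), H gives ((a + b)/√2, (a − b)/√2) = (0.9964, -0.08506).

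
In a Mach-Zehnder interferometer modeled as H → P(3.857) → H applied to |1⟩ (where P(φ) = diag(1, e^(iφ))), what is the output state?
(0.8774 + 0.328i)|0⟩ + (0.1226 - 0.328i)|1⟩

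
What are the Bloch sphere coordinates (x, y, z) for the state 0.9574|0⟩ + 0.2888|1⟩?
(0.553, 0, 0.8332)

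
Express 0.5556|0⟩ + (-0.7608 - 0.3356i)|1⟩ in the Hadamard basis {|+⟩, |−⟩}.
(-0.1451 - 0.2373i)|+⟩ + (0.9308 + 0.2373i)|−⟩

With |ψ⟩ = α|0⟩ + β|1⟩, the Hadamard-basis coefficients are ⟨+|ψ⟩ = (α + β)/√2 and ⟨−|ψ⟩ = (α − β)/√2.
Here α = 0.5556, β = (-0.7608 - 0.3356i): (α + β)/√2 = (-0.1451 - 0.2373i), (α − β)/√2 = (0.9308 + 0.2373i).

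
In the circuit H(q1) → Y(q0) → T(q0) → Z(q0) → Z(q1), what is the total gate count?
5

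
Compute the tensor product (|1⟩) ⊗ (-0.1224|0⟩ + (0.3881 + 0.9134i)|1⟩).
-0.1224|10⟩ + (0.3881 + 0.9134i)|11⟩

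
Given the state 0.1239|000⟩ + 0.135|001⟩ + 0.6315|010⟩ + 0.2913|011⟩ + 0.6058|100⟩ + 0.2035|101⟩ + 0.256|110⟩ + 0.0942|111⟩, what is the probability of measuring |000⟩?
0.01535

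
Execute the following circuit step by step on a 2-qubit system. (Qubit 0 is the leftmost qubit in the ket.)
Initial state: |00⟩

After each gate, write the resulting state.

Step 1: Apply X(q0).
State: |10⟩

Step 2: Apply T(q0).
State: (1/√2 + (1/√2)i)|10⟩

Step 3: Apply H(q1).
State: (1/2 + (1/2)i)|10⟩ + (1/2 + (1/2)i)|11⟩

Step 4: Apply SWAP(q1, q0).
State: (1/2 + (1/2)i)|01⟩ + (1/2 + (1/2)i)|11⟩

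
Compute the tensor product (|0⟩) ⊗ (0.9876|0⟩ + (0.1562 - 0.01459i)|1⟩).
0.9876|00⟩ + (0.1562 - 0.01459i)|01⟩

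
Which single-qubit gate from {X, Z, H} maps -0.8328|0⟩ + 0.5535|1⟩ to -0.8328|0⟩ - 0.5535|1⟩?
Z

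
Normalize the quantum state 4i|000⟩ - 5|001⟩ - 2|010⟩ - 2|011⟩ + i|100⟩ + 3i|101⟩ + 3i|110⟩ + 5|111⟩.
0.4148i|000⟩ - 0.5185|001⟩ - 0.2074|010⟩ - 0.2074|011⟩ + 0.1037i|100⟩ + 0.3111i|101⟩ + 0.3111i|110⟩ + 0.5185|111⟩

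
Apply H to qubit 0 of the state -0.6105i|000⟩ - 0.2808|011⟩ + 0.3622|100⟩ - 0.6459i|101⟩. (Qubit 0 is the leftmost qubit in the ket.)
(0.2561 - 0.4317i)|000⟩ - 0.4567i|001⟩ - 0.1986|011⟩ + (-0.2561 - 0.4317i)|100⟩ + 0.4567i|101⟩ - 0.1986|111⟩

H on qubit 0 mixes each pair of kets that differ only in qubit 0: amplitudes (a, b) of (|…0…⟩, |…1…⟩) become ((a + b)/√2, (a − b)/√2). Kets absent from the input have amplitude 0.
(|000⟩, |100⟩): (a, b) = (-0.6105i, 0.3622) → ((0.2561 - 0.4317i), (-0.2561 - 0.4317i))
(|001⟩, |101⟩): (a, b) = (0, -0.6459i) → (-0.4567i, 0.4567i)
(|011⟩, |111⟩): (a, b) = (-0.2808, 0) → (-0.1986, -0.1986)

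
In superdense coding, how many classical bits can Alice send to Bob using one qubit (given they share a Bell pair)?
2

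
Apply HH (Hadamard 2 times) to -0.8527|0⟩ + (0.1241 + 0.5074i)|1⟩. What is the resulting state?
-0.8527|0⟩ + (0.1241 + 0.5074i)|1⟩

H² = I, so an even number of Hadamards cancels: H^2 = I and the state is unchanged.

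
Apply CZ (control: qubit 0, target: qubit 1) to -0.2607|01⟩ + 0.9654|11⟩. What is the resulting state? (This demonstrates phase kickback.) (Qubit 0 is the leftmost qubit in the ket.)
-0.2607|01⟩ - 0.9654|11⟩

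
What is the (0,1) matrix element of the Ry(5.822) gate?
-0.2286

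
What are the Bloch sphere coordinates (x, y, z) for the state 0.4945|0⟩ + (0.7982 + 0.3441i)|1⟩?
(0.7894, 0.3403, -0.511)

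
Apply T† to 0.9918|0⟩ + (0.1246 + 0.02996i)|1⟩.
0.9918|0⟩ + (0.1093 - 0.06692i)|1⟩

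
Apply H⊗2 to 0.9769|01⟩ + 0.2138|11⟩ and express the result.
0.5954|00⟩ - 0.5954|01⟩ + 0.3816|10⟩ - 0.3816|11⟩

H⊗2 gives amp(|y⟩) = (1/2) Σ_x (−1)^(x·y) amp(|x⟩), where x·y is the number of positions in which both x and y have a 1.
|00⟩: (0.9769 + 0.2138)/2 = 0.5954
|01⟩: (-0.9769 - 0.2138)/2 = -0.5954
|10⟩: (0.9769 - 0.2138)/2 = 0.3816
|11⟩: (-0.9769 + 0.2138)/2 = -0.3816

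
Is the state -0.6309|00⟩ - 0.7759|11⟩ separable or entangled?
Entangled

Writing the state as a|00⟩ + b|01⟩ + c|10⟩ + d|11⟩, it is a product state iff ad − bc = 0.
Here (a, b, c, d) = (-0.6309, 0, 0, -0.7759): ad − bc = (-0.6309)(-0.7759) − (0)(0) = 0.4895 ≠ 0, so the state is entangled.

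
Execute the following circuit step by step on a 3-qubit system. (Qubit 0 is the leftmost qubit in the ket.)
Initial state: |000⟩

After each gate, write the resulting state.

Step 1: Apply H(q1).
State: 1/√2|000⟩ + 1/√2|010⟩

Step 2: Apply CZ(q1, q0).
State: 1/√2|000⟩ + 1/√2|010⟩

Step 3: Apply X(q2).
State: 1/√2|001⟩ + 1/√2|011⟩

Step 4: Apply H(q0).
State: 1/2|001⟩ + 1/2|011⟩ + 1/2|101⟩ + 1/2|111⟩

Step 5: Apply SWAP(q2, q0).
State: 1/2|100⟩ + 1/2|101⟩ + 1/2|110⟩ + 1/2|111⟩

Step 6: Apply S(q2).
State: 1/2|100⟩ + (1/2)i|101⟩ + 1/2|110⟩ + (1/2)i|111⟩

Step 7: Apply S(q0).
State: (1/2)i|100⟩ - 1/2|101⟩ + (1/2)i|110⟩ - 1/2|111⟩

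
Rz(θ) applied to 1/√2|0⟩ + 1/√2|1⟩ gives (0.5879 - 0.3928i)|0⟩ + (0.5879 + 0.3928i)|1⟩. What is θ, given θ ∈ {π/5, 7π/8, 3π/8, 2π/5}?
3π/8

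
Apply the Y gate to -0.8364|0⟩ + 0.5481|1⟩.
-0.5481i|0⟩ - 0.8364i|1⟩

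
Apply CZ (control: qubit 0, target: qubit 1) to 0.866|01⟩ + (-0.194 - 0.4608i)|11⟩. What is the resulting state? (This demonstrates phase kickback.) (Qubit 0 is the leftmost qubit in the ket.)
0.866|01⟩ + (0.194 + 0.4608i)|11⟩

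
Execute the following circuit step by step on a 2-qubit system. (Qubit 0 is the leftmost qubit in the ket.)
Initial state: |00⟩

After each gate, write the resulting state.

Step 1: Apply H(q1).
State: 1/√2|00⟩ + 1/√2|01⟩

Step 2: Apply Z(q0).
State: 1/√2|00⟩ + 1/√2|01⟩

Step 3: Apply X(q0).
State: 1/√2|10⟩ + 1/√2|11⟩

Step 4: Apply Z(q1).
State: 1/√2|10⟩ - 1/√2|11⟩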